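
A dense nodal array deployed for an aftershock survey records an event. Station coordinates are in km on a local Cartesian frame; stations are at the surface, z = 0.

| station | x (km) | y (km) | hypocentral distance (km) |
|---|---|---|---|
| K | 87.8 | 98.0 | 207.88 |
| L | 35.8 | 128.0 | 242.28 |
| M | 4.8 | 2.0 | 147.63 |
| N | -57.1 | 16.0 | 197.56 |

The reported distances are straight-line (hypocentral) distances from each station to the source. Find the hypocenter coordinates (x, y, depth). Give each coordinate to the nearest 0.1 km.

x ≈ 88.8 km, y ≈ -98.3 km, depth ≈ 68.4 km

Each station gives a sphere (x−x_i)² + (y−y_i)² + z² = d_i² (stations at z=0).
Subtracting the K sphere from L and M: z² cancels, leaving linear equations in x and y:
-104.0 x + 60.0 y = -15132.70
-166.0 x − 192.0 y = 4133.68
Solving: x ≈ 88.795, y ≈ -98.300 km (keep extra digits for the depth step; rounded: 88.8, -98.3).
Then from the K sphere: z² = 207.88² − (x − 87.8)² − (y − 98.0)² with x = 88.795, y = -98.300, so z ≈ 68.406 ≈ 68.4 km.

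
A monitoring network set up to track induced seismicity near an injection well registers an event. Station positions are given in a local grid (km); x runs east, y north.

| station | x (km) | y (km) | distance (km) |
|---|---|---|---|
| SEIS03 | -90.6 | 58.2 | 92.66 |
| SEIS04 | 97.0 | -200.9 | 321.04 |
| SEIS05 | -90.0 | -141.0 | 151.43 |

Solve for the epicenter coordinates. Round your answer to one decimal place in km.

(-157.8, -5.6)

Circle about each station: (x + 90.6)² + (y − 58.2)² = 92.66²; (x − 97.0)² + (y + 200.9)² = 321.04²; (x + 90.0)² + (y + 141.0)² = 151.43².
Subtracting the SEIS03 equation from the SEIS04 and SEIS05 equations removes the quadratic terms:
375.2 x − 518.2 y = -56306.60
1.2 x − 398.4 y = 2040.23
Solving the 2×2 system: x ≈ -157.8, y ≈ -5.6 km.
Check against SEIS03 (with the unrounded x, y): √((x + 90.6)²+(y − 58.2)²) = 92.66 ≈ 92.66 km. ✓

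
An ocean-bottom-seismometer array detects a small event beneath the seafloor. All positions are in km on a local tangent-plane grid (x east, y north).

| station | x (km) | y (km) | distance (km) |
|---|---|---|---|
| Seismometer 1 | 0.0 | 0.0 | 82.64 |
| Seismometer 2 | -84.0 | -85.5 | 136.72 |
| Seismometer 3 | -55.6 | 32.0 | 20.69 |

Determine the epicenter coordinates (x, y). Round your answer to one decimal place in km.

Circle about each station: x² + y² = 82.64²; (x + 84.0)² + (y + 85.5)² = 136.72²; (x + 55.6)² + (y − 32.0)² = 20.69².
Subtracting pairs of circle equations eliminates x²+y² and gives linear equations (the radical axes):
-168.0 x − 171.0 y = 2503.26
-111.2 x + 64.0 y = 10516.65
Solving the 2×2 system: x ≈ -65.8, y ≈ 50.0 km.

-65.8 km east, 50.0 km north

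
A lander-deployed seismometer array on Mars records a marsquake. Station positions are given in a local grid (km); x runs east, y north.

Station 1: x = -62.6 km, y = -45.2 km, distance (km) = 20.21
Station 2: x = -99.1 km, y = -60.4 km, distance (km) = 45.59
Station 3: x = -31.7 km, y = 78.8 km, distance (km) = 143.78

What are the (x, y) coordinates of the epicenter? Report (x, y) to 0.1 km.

Circle about each station: (x + 62.6)² + (y + 45.2)² = 20.21²; (x + 99.1)² + (y + 60.4)² = 45.59²; (x + 31.7)² + (y − 78.8)² = 143.78².
Subtracting pairs of circle equations eliminates x²+y² and gives linear equations (the radical axes):
-73.0 x − 30.4 y = 5837.17
61.8 x + 248.0 y = -19011.71
Solving the 2×2 system: x ≈ -53.6, y ≈ -63.3 km.

(-53.6, -63.3)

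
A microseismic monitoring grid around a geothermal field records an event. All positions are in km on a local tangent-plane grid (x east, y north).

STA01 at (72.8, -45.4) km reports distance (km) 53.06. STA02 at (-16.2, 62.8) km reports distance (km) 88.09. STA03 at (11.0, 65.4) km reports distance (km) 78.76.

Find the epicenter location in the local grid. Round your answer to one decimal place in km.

33.1 km east, -10.2 km north

Circle about each station: (x − 72.8)² + (y + 45.4)² = 53.06²; (x + 16.2)² + (y − 62.8)² = 88.09²; (x − 11.0)² + (y − 65.4)² = 78.76².
Subtracting the STA01 equation from the STA02 and STA03 equations removes the quadratic terms:
-178.0 x + 216.4 y = -8099.20
-123.6 x + 221.6 y = -6350.61
Solving the 2×2 system: x ≈ 33.1, y ≈ -10.2 km.
Check against STA01 (with the unrounded x, y): √((x − 72.8)²+(y + 45.4)²) = 53.05 ≈ 53.06 km. ✓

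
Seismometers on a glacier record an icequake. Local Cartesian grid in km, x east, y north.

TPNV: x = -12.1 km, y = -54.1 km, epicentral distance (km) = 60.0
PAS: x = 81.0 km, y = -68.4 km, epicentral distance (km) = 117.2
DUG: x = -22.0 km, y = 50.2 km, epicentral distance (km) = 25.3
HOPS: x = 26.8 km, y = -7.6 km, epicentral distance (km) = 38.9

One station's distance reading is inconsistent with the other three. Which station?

DUG

Solve using three stations at a time. Using TPNV, PAS, HOPS (subtract circle equations pairwise → linear system) gives (x, y) ≈ (-9.7, 5.8).
Distances from that point to each station vs reported:
  TPNV: calculated 60.0 vs reported 60.0 → residual 0.0 km
  PAS: calculated 117.2 vs reported 117.2 → residual 0.0 km
  DUG: calculated 46.0 vs reported 25.3 → residual 20.7 km
  HOPS: calculated 38.9 vs reported 38.9 → residual 0.0 km
TPNV, PAS, HOPS are mutually consistent (residuals ≈ 0); DUG is off by 20.7 km.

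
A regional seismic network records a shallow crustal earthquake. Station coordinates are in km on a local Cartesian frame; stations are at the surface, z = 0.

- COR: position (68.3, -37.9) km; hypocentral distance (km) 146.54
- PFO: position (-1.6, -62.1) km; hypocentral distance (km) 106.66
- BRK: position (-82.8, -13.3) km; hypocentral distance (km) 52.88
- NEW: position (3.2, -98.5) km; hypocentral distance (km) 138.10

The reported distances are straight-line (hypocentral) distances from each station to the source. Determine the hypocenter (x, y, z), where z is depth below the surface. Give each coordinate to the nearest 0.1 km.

Each station gives a sphere (x−x_i)² + (y−y_i)² + z² = d_i² (stations at z=0).
Subtracting the COR sphere from PFO and BRK: z² cancels, leaving linear equations in x and y:
-139.8 x − 48.4 y = 7855.29
-302.2 x + 49.2 y = 19609.11
Solving: x ≈ -62.106, y ≈ 17.089 km (keep extra digits for the depth step; rounded: -62.1, 17.1).
Then from the COR sphere: z² = 146.54² − (x − 68.3)² − (y + 37.9)² with x = -62.106, y = 17.089, so z ≈ 38.006 ≈ 38.0 km.
Check against NEW (with the unrounded solution): distance 138.09 ≈ 138.10 km. ✓

(-62.1, 17.1, 38.0)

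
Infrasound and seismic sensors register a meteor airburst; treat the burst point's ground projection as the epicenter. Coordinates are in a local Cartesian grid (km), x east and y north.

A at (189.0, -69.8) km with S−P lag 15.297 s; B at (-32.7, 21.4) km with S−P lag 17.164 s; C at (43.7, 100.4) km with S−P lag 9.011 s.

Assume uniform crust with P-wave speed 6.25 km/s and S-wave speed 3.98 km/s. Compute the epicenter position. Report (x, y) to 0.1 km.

(142.0, 91.1)

Distance from S−P lag: d = Δt · v_P v_S / (v_P − v_S) = Δt · (6.25·3.98)/(6.25−3.98) ≈ 10.9581·Δt.
So d_A = 167.63, d_B = 188.09, d_C = 98.74 km.
Circle about each station: (x − 189.0)² + (y + 69.8)² = 167.63²; (x + 32.7)² + (y − 21.4)² = 188.09²; (x − 43.7)² + (y − 100.4)² = 98.74².
Subtracting pairs of circle equations eliminates x²+y² and gives linear equations (the radical axes):
-443.4 x + 182.4 y = -46343.82
-290.6 x + 340.4 y = -10252.96
Solving the 2×2 system: x ≈ 142.0, y ≈ 91.1 km.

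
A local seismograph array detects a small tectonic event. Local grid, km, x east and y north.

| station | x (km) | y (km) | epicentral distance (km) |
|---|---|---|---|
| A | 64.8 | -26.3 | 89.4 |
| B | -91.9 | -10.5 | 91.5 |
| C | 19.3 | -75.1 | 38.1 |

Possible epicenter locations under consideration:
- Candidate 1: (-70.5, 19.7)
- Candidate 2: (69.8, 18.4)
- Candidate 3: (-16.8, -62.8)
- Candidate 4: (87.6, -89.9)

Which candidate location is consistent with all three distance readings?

Candidate 3

For each candidate, compare |candidate − station| to the reported distance:
Candidate 1: residuals A 53.5, B 54.5, C 92.5 → max 92.5 km
Candidate 2: residuals A 44.4, B 72.8, C 68.2 → max 72.8 km
Candidate 3: residuals A 0.0, B 0.0, C 0.0 → max 0.0 km
Candidate 4: residuals A 21.8, B 104.8, C 31.8 → max 104.8 km
Only Candidate 3 has all residuals ≈ 0.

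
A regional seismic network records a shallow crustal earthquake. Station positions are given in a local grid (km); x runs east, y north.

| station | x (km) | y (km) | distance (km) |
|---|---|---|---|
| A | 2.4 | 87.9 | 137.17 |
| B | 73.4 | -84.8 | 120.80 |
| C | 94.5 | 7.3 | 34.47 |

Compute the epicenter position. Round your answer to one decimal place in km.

x ≈ 124.2 km, y ≈ 24.8 km

Circle about each station: (x − 2.4)² + (y − 87.9)² = 137.17²; (x − 73.4)² + (y + 84.8)² = 120.80²; (x − 94.5)² + (y − 7.3)² = 34.47².
Subtracting the A equation from the B and C equations removes the quadratic terms:
142.0 x − 345.4 y = 9069.40
184.2 x − 161.2 y = 18878.80
Solving the 2×2 system: x ≈ 124.2, y ≈ 24.8 km.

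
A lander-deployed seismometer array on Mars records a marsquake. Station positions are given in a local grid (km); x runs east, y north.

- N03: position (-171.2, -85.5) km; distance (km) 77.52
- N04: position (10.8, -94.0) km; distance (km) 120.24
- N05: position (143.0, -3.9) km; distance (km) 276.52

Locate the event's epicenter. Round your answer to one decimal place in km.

(-105.1, -126.0)

Circle about each station: (x + 171.2)² + (y + 85.5)² = 77.52²; (x − 10.8)² + (y + 94.0)² = 120.24²; (x − 143.0)² + (y + 3.9)² = 276.52².
Subtracting the N03 equation from the N04 and N05 equations removes the quadratic terms:
364.0 x − 17.0 y = -36115.36
628.4 x + 163.2 y = -86609.44
Solving the 2×2 system: x ≈ -105.1, y ≈ -126.0 km.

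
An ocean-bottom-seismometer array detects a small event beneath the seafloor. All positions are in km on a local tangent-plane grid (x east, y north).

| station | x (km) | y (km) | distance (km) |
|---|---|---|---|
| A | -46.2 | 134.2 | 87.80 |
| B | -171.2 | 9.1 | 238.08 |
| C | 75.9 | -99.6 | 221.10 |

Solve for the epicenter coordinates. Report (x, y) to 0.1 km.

x ≈ 40.2 km, y ≈ 118.6 km

Circle about each station: (x + 46.2)² + (y − 134.2)² = 87.80²; (x + 171.2)² + (y − 9.1)² = 238.08²; (x − 75.9)² + (y + 99.6)² = 221.10².
Subtracting the A equation from the B and C equations removes the quadratic terms:
-250.0 x − 250.2 y = -39725.08
244.2 x − 467.6 y = -45639.48
Solving the 2×2 system: x ≈ 40.2, y ≈ 118.6 km.
Check against A (with the unrounded x, y): √((x + 46.2)²+(y − 134.2)²) = 87.80 ≈ 87.80 km. ✓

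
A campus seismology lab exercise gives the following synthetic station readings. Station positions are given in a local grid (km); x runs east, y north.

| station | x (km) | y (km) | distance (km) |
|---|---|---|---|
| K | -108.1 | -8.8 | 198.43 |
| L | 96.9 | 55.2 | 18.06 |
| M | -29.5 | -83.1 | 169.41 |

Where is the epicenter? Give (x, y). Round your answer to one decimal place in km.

Circle about each station: (x + 108.1)² + (y + 8.8)² = 198.43²; (x − 96.9)² + (y − 55.2)² = 18.06²; (x + 29.5)² + (y + 83.1)² = 169.41².
Subtracting pairs of circle equations eliminates x²+y² and gives linear equations (the radical axes):
410.0 x + 128.0 y = 39721.90
157.2 x − 148.6 y = 6687.53
Solving the 2×2 system: x ≈ 83.4, y ≈ 43.2 km.

(83.4, 43.2)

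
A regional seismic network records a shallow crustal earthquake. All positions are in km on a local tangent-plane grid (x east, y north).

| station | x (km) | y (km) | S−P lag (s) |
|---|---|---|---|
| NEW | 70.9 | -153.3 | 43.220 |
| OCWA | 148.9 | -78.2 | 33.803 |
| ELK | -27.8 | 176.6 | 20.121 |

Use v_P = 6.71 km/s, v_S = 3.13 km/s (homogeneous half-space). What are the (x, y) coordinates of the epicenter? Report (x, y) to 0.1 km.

x ≈ 62.1 km, y ≈ 100.1 km

Distance from S−P lag: d = Δt · v_P v_S / (v_P − v_S) = Δt · (6.71·3.13)/(6.71−3.13) ≈ 5.8666·Δt.
So d_NEW = 253.55, d_OCWA = 198.31, d_ELK = 118.04 km.
Circle about each station: (x − 70.9)² + (y + 153.3)² = 253.55²; (x − 148.9)² + (y + 78.2)² = 198.31²; (x + 27.8)² + (y − 176.6)² = 118.04².
Subtracting pairs of circle equations eliminates x²+y² and gives linear equations (the radical axes):
156.0 x + 150.2 y = 24719.50
-197.4 x + 659.8 y = 53786.86
Solving the 2×2 system: x ≈ 62.1, y ≈ 100.1 km.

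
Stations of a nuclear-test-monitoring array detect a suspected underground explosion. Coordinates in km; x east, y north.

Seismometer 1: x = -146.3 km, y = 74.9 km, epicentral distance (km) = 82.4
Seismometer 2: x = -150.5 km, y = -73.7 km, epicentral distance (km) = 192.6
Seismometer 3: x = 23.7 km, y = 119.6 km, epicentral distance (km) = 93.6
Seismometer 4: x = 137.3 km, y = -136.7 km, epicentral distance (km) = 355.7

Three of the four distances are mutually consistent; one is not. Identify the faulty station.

Seismometer 4

Solve using three stations at a time. Using Seismometer 1, Seismometer 2, Seismometer 3 (subtract circle equations pairwise → linear system) gives (x, y) ≈ (-67.9, 100.3).
Distances from that point to each station vs reported:
  Seismometer 1: calculated 82.4 vs reported 82.4 → residual 0.0 km
  Seismometer 2: calculated 192.6 vs reported 192.6 → residual 0.0 km
  Seismometer 3: calculated 93.6 vs reported 93.6 → residual 0.0 km
  Seismometer 4: calculated 313.5 vs reported 355.7 → residual 42.2 km
Seismometer 1, Seismometer 2, Seismometer 3 are mutually consistent (residuals ≈ 0); Seismometer 4 is off by 42.2 km.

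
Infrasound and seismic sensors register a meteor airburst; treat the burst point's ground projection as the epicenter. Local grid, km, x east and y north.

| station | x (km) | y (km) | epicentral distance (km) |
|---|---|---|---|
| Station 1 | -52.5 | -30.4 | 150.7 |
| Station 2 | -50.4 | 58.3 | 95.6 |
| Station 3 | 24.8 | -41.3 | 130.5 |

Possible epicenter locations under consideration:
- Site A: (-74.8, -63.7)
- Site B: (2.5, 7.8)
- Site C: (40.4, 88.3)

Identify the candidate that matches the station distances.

Site C

For each candidate, compare |candidate − station| to the reported distance:
Site A: residuals Station 1 110.6, Station 2 28.8, Station 3 28.4 → max 110.6 km
Site B: residuals Station 1 83.7, Station 2 22.5, Station 3 76.6 → max 83.7 km
Site C: residuals Station 1 0.0, Station 2 0.0, Station 3 0.0 → max 0.0 km
Only Site C has all residuals ≈ 0.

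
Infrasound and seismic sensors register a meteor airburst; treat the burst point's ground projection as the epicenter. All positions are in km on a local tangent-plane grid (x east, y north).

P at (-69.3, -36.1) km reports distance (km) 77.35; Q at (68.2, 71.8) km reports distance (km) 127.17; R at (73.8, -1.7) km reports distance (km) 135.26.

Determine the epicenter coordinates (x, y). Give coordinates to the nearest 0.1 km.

(-54.9, 39.9)

Circle about each station: (x + 69.3)² + (y + 36.1)² = 77.35²; (x − 68.2)² + (y − 71.8)² = 127.17²; (x − 73.8)² + (y + 1.7)² = 135.26².
Subtracting pairs of circle equations eliminates x²+y² and gives linear equations (the radical axes):
275.0 x + 215.8 y = -6488.41
286.2 x + 68.8 y = -12968.62
Solving the 2×2 system: x ≈ -54.9, y ≈ 39.9 km.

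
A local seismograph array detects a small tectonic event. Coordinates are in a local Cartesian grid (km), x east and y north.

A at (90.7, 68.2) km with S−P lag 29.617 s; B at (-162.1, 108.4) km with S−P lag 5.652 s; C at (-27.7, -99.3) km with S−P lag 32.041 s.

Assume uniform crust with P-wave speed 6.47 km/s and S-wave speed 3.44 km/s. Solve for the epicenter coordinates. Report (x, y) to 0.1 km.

(-121.4, 116.6)

Distance from S−P lag: d = Δt · v_P v_S / (v_P − v_S) = Δt · (6.47·3.44)/(6.47−3.44) ≈ 7.3455·Δt.
So d_A = 217.55, d_B = 41.52, d_C = 235.36 km.
Circle about each station: (x − 90.7)² + (y − 68.2)² = 217.55²; (x + 162.1)² + (y − 108.4)² = 41.52²; (x + 27.7)² + (y + 99.3)² = 235.36².
Subtracting the A equation from the B and C equations removes the quadratic terms:
-505.6 x + 80.4 y = 70753.33
-236.8 x − 335.0 y = -10316.28
Solving the 2×2 system: x ≈ -121.4, y ≈ 116.6 km.
Check against A (with the unrounded x, y): √((x − 90.7)²+(y − 68.2)²) = 217.55 ≈ 217.55 km. ✓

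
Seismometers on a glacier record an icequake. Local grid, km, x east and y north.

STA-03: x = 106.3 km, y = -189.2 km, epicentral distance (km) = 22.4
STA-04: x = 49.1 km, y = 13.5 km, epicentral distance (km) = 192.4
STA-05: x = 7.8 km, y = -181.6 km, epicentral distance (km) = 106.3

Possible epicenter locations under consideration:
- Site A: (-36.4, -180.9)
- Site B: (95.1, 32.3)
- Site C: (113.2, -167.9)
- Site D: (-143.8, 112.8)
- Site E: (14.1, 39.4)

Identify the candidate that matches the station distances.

For each candidate, compare |candidate − station| to the reported distance:
Site A: residuals STA-03 120.5, STA-04 20.0, STA-05 62.1 → max 120.5 km
Site B: residuals STA-03 199.4, STA-04 142.7, STA-05 124.7 → max 199.4 km
Site C: residuals STA-03 0.0, STA-04 0.0, STA-05 0.0 → max 0.0 km
Site D: residuals STA-03 369.7, STA-04 24.6, STA-05 224.8 → max 369.7 km
Site E: residuals STA-03 224.1, STA-04 148.9, STA-05 114.8 → max 224.1 km
Only Site C has all residuals ≈ 0.

Site C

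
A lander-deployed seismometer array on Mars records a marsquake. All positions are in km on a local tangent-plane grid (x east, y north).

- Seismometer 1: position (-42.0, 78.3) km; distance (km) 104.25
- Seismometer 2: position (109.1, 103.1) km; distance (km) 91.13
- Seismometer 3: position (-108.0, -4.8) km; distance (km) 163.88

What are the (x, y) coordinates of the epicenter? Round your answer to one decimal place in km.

Circle about each station: (x + 42.0)² + (y − 78.3)² = 104.25²; (x − 109.1)² + (y − 103.1)² = 91.13²; (x + 108.0)² + (y + 4.8)² = 163.88².
Subtracting the Seismometer 1 equation from the Seismometer 2 and Seismometer 3 equations removes the quadratic terms:
302.2 x + 49.6 y = 17200.92
-132.0 x − 166.2 y = -12196.44
Solving the 2×2 system: x ≈ 51.6, y ≈ 32.4 km.

(51.6, 32.4)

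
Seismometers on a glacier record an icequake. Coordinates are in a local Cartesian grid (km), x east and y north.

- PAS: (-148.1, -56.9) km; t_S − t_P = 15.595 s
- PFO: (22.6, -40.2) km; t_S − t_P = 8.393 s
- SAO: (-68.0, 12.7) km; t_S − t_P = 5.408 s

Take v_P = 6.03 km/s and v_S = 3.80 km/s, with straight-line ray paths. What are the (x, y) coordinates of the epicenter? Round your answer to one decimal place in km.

Distance from S−P lag: d = Δt · v_P v_S / (v_P − v_S) = Δt · (6.03·3.80)/(6.03−3.80) ≈ 10.2753·Δt.
So d_PAS = 160.24, d_PFO = 86.24, d_SAO = 55.57 km.
Circle about each station: (x + 148.1)² + (y + 56.9)² = 160.24²; (x − 22.6)² + (y + 40.2)² = 86.24²; (x + 68.0)² + (y − 12.7)² = 55.57².
Subtracting the PAS equation from the PFO and SAO equations removes the quadratic terms:
341.4 x + 33.4 y = -4804.90
160.2 x + 139.2 y = 2202.90
Solving the 2×2 system: x ≈ -17.6, y ≈ 36.1 km.

(-17.6, 36.1)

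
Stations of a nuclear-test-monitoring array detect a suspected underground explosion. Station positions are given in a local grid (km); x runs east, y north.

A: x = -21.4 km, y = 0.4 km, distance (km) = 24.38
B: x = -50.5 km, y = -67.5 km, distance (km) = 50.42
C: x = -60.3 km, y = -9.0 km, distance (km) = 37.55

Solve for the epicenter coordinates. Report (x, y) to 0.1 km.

Circle about each station: (x + 21.4)² + (y − 0.4)² = 24.38²; (x + 50.5)² + (y + 67.5)² = 50.42²; (x + 60.3)² + (y + 9.0)² = 37.55².
Subtracting the A equation from the B and C equations removes the quadratic terms:
-58.2 x − 135.8 y = 4700.59
-77.8 x − 18.8 y = 2443.35
Solving the 2×2 system: x ≈ -25.7, y ≈ -23.6 km.

-25.7 km east, -23.6 km north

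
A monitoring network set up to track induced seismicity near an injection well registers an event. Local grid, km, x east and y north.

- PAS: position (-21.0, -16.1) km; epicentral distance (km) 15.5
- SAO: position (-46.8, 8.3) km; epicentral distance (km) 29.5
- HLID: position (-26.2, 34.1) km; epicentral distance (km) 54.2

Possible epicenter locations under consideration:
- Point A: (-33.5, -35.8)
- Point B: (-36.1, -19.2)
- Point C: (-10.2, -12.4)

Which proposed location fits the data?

For each candidate, compare |candidate − station| to the reported distance:
Point A: residuals PAS 7.8, SAO 16.6, HLID 16.1 → max 16.6 km
Point B: residuals PAS 0.1, SAO 0.0, HLID 0.0 → max 0.1 km
Point C: residuals PAS 4.1, SAO 12.5, HLID 5.0 → max 12.5 km
Only Point B has all residuals ≈ 0.

Point B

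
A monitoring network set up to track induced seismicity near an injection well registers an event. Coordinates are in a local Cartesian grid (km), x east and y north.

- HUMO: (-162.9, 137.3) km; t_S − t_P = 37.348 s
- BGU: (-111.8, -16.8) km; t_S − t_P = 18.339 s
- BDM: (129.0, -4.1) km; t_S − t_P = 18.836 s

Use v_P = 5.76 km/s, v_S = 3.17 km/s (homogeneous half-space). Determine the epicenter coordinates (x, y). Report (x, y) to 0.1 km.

Distance from S−P lag: d = Δt · v_P v_S / (v_P − v_S) = Δt · (5.76·3.17)/(5.76−3.17) ≈ 7.0499·Δt.
So d_HUMO = 263.30, d_BGU = 129.29, d_BDM = 132.79 km.
Circle about each station: (x + 162.9)² + (y − 137.3)² = 263.30²; (x + 111.8)² + (y + 16.8)² = 129.29²; (x − 129.0)² + (y + 4.1)² = 132.79².
Subtracting the HUMO equation from the BGU and BDM equations removes the quadratic terms:
102.2 x − 308.2 y = 20004.77
583.8 x − 282.8 y = 22963.82
Solving the 2×2 system: x ≈ 9.4, y ≈ -61.8 km.
Check against HUMO (with the unrounded x, y): √((x + 162.9)²+(y − 137.3)²) = 263.30 ≈ 263.30 km. ✓

9.4 km east, -61.8 km north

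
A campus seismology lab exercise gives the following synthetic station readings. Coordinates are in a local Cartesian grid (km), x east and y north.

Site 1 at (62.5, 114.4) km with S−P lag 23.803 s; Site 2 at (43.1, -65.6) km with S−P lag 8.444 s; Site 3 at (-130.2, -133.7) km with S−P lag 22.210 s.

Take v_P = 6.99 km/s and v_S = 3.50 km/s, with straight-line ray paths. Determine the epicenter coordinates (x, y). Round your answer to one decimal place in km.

-8.5 km east, -36.6 km north

Distance from S−P lag: d = Δt · v_P v_S / (v_P − v_S) = Δt · (6.99·3.50)/(6.99−3.50) ≈ 7.0100·Δt.
So d_Site 1 = 166.86, d_Site 2 = 59.19, d_Site 3 = 155.69 km.
Circle about each station: (x − 62.5)² + (y − 114.4)² = 166.86²; (x − 43.1)² + (y + 65.6)² = 59.19²; (x + 130.2)² + (y + 133.7)² = 155.69².
Subtracting the Site 1 equation from the Site 2 and Site 3 equations removes the quadratic terms:
-38.8 x − 360.0 y = 13506.16
-385.4 x − 496.2 y = 21437.00
Solving the 2×2 system: x ≈ -8.5, y ≈ -36.6 km.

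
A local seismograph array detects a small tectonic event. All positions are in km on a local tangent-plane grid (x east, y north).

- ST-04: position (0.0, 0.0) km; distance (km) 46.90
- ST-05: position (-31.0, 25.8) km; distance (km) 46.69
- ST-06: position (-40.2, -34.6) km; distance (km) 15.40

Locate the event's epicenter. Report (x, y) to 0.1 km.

Circle about each station: x² + y² = 46.90²; (x + 31.0)² + (y − 25.8)² = 46.69²; (x + 40.2)² + (y + 34.6)² = 15.40².
Subtracting the ST-04 equation from the ST-05 and ST-06 equations removes the quadratic terms:
-62.0 x + 51.6 y = 1646.29
-80.4 x − 69.2 y = 4775.65
Solving the 2×2 system: x ≈ -42.7, y ≈ -19.4 km.
Check against ST-04 (with the unrounded x, y): √(x²+y²) = 46.90 ≈ 46.90 km. ✓

(-42.7, -19.4)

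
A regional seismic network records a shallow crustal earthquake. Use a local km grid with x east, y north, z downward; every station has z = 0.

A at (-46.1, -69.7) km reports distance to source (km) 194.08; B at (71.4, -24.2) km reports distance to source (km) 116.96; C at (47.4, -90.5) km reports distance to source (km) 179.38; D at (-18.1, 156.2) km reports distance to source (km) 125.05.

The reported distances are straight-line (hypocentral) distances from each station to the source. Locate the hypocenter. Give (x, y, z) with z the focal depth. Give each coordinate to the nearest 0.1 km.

x ≈ 65.6 km, y ≈ 79.9 km, depth ≈ 53.0 km

Each station gives a sphere (x−x_i)² + (y−y_i)² + z² = d_i² (stations at z=0).
Subtracting the A sphere from B and C: z² cancels, leaving linear equations in x and y:
235.0 x + 91.0 y = 22687.70
187.0 x − 41.6 y = 8943.57
Solving: x ≈ 65.602, y ≈ 79.904 km (keep extra digits for the depth step; rounded: 65.6, 79.9).
Then from the A sphere: z² = 194.08² − (x + 46.1)² − (y + 69.7)² with x = 65.602, y = 79.904, so z ≈ 52.994 ≈ 53.0 km.
Check against D (with the unrounded solution): distance 125.04 ≈ 125.05 km. ✓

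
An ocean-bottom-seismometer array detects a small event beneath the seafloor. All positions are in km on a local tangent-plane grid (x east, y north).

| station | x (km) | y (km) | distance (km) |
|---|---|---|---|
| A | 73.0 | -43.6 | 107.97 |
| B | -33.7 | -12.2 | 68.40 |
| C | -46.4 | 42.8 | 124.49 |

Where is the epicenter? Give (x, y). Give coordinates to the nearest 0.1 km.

(-28.5, -80.4)

Circle about each station: (x − 73.0)² + (y + 43.6)² = 107.97²; (x + 33.7)² + (y + 12.2)² = 68.40²; (x + 46.4)² + (y − 42.8)² = 124.49².
Subtracting the A equation from the B and C equations removes the quadratic terms:
-213.4 x + 62.8 y = 1033.53
-238.8 x + 172.8 y = -7085.40
Solving the 2×2 system: x ≈ -28.5, y ≈ -80.4 km.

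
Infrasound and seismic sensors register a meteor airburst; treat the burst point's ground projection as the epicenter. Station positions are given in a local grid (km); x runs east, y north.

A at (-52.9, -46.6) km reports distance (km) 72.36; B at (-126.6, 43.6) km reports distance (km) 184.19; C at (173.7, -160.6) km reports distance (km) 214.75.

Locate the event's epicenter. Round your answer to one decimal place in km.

(-36.6, -117.1)

Circle about each station: (x + 52.9)² + (y + 46.6)² = 72.36²; (x + 126.6)² + (y − 43.6)² = 184.19²; (x − 173.7)² + (y + 160.6)² = 214.75².
Subtracting pairs of circle equations eliminates x²+y² and gives linear equations (the radical axes):
-147.4 x + 180.4 y = -15731.44
453.2 x − 228.0 y = 10112.49
Solving the 2×2 system: x ≈ -36.6, y ≈ -117.1 km.
Check against A (with the unrounded x, y): √((x + 52.9)²+(y + 46.6)²) = 72.37 ≈ 72.36 km. ✓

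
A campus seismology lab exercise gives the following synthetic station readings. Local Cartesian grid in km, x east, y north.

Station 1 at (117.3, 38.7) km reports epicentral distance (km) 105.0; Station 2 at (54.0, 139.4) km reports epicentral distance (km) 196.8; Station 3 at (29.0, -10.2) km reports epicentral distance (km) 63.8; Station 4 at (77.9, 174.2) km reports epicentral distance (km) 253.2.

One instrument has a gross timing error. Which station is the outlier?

Solve using three stations at a time. Using Station 1, Station 2, Station 3 (subtract circle equations pairwise → linear system) gives (x, y) ≈ (72.9, -56.5).
Distances from that point to each station vs reported:
  Station 1: calculated 105.0 vs reported 105.0 → residual 0.0 km
  Station 2: calculated 196.8 vs reported 196.8 → residual 0.0 km
  Station 3: calculated 63.8 vs reported 63.8 → residual 0.0 km
  Station 4: calculated 230.8 vs reported 253.2 → residual 22.4 km
Station 1, Station 2, Station 3 are mutually consistent (residuals ≈ 0); Station 4 is off by 22.4 km.

Station 4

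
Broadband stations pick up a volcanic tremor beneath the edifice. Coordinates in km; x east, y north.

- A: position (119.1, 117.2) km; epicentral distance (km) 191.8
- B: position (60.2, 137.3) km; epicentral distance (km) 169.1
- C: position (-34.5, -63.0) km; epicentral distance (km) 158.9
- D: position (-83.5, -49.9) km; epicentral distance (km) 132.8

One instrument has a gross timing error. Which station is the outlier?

Solve using three stations at a time. Using B, C, D (subtract circle equations pairwise → linear system) gives (x, y) ≈ (-99.7, 82.0).
Distances from that point to each station vs reported:
  A: calculated 221.6 vs reported 191.8 → residual 29.8 km
  B: calculated 169.2 vs reported 169.1 → residual 0.1 km
  C: calculated 159.0 vs reported 158.9 → residual 0.1 km
  D: calculated 132.9 vs reported 132.8 → residual 0.1 km
B, C, D are mutually consistent (residuals ≈ 0); A is off by 29.8 km.

A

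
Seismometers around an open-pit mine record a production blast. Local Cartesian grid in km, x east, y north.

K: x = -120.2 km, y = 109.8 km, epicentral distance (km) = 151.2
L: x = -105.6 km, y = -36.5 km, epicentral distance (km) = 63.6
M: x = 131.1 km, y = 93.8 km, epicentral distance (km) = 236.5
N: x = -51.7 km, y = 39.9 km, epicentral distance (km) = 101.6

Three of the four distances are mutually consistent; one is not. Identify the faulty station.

Solve using three stations at a time. Using L, M, N (subtract circle equations pairwise → linear system) gives (x, y) ≈ (-47.2, -61.6).
Distances from that point to each station vs reported:
  K: calculated 186.3 vs reported 151.2 → residual 35.1 km
  L: calculated 63.6 vs reported 63.6 → residual 0.0 km
  M: calculated 236.5 vs reported 236.5 → residual 0.0 km
  N: calculated 101.6 vs reported 101.6 → residual 0.0 km
L, M, N are mutually consistent (residuals ≈ 0); K is off by 35.1 km.

K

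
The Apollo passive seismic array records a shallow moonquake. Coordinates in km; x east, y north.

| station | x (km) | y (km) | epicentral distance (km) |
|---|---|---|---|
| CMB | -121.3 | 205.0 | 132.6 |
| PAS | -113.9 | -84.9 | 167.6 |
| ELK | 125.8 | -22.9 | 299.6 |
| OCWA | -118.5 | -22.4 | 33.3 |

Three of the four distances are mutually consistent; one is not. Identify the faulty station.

Solve using three stations at a time. Using CMB, PAS, ELK (subtract circle equations pairwise → linear system) gives (x, y) ≈ (-156.6, 77.2).
Distances from that point to each station vs reported:
  CMB: calculated 132.6 vs reported 132.6 → residual 0.0 km
  PAS: calculated 167.6 vs reported 167.6 → residual 0.0 km
  ELK: calculated 299.6 vs reported 299.6 → residual 0.0 km
  OCWA: calculated 106.6 vs reported 33.3 → residual 73.3 km
CMB, PAS, ELK are mutually consistent (residuals ≈ 0); OCWA is off by 73.3 km.

OCWA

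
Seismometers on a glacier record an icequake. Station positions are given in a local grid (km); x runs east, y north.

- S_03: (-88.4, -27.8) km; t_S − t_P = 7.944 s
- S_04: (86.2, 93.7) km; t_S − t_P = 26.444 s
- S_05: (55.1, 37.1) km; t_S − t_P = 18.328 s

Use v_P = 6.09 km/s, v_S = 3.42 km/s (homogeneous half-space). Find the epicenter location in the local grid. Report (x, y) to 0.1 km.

-41.5 km east, -68.3 km north

Distance from S−P lag: d = Δt · v_P v_S / (v_P − v_S) = Δt · (6.09·3.42)/(6.09−3.42) ≈ 7.8007·Δt.
So d_S_03 = 61.97, d_S_04 = 206.28, d_S_05 = 142.97 km.
Circle about each station: (x + 88.4)² + (y + 27.8)² = 61.97²; (x − 86.2)² + (y − 93.7)² = 206.28²; (x − 55.1)² + (y − 37.1)² = 142.97².
Subtracting the S_03 equation from the S_04 and S_05 equations removes the quadratic terms:
349.2 x + 243.0 y = -31088.43
287.0 x + 129.8 y = -20775.12
Solving the 2×2 system: x ≈ -41.5, y ≈ -68.3 km.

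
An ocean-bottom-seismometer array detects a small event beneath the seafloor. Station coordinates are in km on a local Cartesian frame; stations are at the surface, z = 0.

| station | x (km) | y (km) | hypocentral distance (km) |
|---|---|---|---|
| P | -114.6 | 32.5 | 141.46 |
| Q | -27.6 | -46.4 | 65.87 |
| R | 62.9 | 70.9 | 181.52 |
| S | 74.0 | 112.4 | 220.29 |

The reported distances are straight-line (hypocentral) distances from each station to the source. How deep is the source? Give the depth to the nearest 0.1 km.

61.6 km

Each station gives a sphere (x−x_i)² + (y−y_i)² + z² = d_i² (stations at z=0).
Subtracting the P sphere from Q and R: z² cancels, leaving linear equations in x and y:
174.0 x − 157.8 y = 4397.38
355.0 x + 76.8 y = -18144.77
Solving: x ≈ -36.400, y ≈ -68.004 km (keep extra digits for the depth step; rounded: -36.4, -68.0).
Then from the P sphere: z² = 141.46² − (x + 114.6)² − (y − 32.5)² with x = -36.400, y = -68.004, so z ≈ 61.601 ≈ 61.6 km.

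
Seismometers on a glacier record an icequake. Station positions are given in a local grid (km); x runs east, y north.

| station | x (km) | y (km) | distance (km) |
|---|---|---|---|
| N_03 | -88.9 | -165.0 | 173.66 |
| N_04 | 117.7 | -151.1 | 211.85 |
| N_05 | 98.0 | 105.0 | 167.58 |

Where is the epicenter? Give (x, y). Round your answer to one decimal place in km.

(-31.8, -1.0)

Circle about each station: (x + 88.9)² + (y + 165.0)² = 173.66²; (x − 117.7)² + (y + 151.1)² = 211.85²; (x − 98.0)² + (y − 105.0)² = 167.58².
Subtracting the N_03 equation from the N_04 and N_05 equations removes the quadratic terms:
413.2 x + 27.8 y = -13166.34
373.8 x + 540.0 y = -12424.47
Solving the 2×2 system: x ≈ -31.8, y ≈ -1.0 km.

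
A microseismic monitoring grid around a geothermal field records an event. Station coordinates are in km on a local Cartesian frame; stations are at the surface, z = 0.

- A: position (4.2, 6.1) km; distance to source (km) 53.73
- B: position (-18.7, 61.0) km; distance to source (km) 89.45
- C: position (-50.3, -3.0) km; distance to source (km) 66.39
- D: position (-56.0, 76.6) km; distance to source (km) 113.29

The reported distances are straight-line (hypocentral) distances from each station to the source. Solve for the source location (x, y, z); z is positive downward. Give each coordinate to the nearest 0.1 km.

(-6.7, -12.8, 49.1)

Each station gives a sphere (x−x_i)² + (y−y_i)² + z² = d_i² (stations at z=0).
Subtracting the A sphere from B and C: z² cancels, leaving linear equations in x and y:
-45.8 x + 109.8 y = -1098.55
-109.0 x − 18.2 y = 963.52
Solving: x ≈ -6.702, y ≈ -12.801 km (keep extra digits for the depth step; rounded: -6.7, -12.8).
Then from the A sphere: z² = 53.73² − (x − 4.2)² − (y − 6.1)² with x = -6.702, y = -12.801, so z ≈ 49.100 ≈ 49.1 km.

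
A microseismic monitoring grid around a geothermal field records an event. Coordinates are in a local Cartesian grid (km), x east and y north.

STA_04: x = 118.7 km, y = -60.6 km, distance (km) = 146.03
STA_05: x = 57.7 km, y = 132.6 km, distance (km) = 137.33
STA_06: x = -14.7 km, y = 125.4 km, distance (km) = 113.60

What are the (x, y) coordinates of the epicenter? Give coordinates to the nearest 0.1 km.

-8.0 km east, 12.0 km north

Circle about each station: (x − 118.7)² + (y + 60.6)² = 146.03²; (x − 57.7)² + (y − 132.6)² = 137.33²; (x + 14.7)² + (y − 125.4)² = 113.60².
Subtracting the STA_04 equation from the STA_05 and STA_06 equations removes the quadratic terms:
-122.0 x + 386.4 y = 5615.23
-266.8 x + 372.0 y = 6599.00
Solving the 2×2 system: x ≈ -8.0, y ≈ 12.0 km.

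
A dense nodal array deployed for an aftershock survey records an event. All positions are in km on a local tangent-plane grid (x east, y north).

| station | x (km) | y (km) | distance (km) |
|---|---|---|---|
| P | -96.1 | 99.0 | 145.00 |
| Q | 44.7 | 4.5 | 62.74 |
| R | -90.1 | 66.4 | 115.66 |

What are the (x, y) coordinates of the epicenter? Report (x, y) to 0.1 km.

(-13.1, -19.9)

Circle about each station: (x + 96.1)² + (y − 99.0)² = 145.00²; (x − 44.7)² + (y − 4.5)² = 62.74²; (x + 90.1)² + (y − 66.4)² = 115.66².
Subtracting pairs of circle equations eliminates x²+y² and gives linear equations (the radical axes):
281.6 x − 189.0 y = 70.82
12.0 x − 65.2 y = 1138.52
Solving the 2×2 system: x ≈ -13.1, y ≈ -19.9 km.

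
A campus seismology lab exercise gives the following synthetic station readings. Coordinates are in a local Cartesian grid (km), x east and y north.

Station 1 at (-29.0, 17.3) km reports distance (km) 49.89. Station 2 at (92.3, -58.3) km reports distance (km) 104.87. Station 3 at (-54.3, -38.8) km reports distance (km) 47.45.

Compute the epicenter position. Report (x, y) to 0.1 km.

(-8.1, -28.0)

Circle about each station: (x + 29.0)² + (y − 17.3)² = 49.89²; (x − 92.3)² + (y + 58.3)² = 104.87²; (x + 54.3)² + (y + 38.8)² = 47.45².
Subtracting pairs of circle equations eliminates x²+y² and gives linear equations (the radical axes):
242.6 x − 151.2 y = 2269.19
-50.6 x − 112.2 y = 3551.15
Solving the 2×2 system: x ≈ -8.1, y ≈ -28.0 km.
Check against Station 1 (with the unrounded x, y): √((x + 29.0)²+(y − 17.3)²) = 49.89 ≈ 49.89 km. ✓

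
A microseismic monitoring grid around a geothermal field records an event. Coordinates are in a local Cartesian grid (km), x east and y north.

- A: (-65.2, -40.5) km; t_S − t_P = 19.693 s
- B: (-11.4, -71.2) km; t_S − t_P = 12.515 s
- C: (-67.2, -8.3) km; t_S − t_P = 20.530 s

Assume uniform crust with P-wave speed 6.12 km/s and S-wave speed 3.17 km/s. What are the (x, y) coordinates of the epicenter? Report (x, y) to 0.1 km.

x ≈ 64.3 km, y ≈ -38.9 km

Distance from S−P lag: d = Δt · v_P v_S / (v_P − v_S) = Δt · (6.12·3.17)/(6.12−3.17) ≈ 6.5764·Δt.
So d_A = 129.51, d_B = 82.30, d_C = 135.01 km.
Circle about each station: (x + 65.2)² + (y + 40.5)² = 129.51²; (x + 11.4)² + (y + 71.2)² = 82.30²; (x + 67.2)² + (y + 8.3)² = 135.01².
Subtracting the A equation from the B and C equations removes the quadratic terms:
107.6 x − 61.4 y = 9307.66
-4.0 x + 64.4 y = -2761.42
Solving the 2×2 system: x ≈ 64.3, y ≈ -38.9 km.
Check against A (with the unrounded x, y): √((x + 65.2)²+(y + 40.5)²) = 129.52 ≈ 129.51 km. ✓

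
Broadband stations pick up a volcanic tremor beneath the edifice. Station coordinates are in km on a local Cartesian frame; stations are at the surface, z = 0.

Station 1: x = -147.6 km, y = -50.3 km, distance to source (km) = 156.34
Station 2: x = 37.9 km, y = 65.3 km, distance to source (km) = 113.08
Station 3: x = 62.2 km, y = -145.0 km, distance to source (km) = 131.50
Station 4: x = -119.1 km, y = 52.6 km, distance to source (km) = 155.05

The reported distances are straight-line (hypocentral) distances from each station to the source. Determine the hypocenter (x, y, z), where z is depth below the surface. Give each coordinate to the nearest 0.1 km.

Each station gives a sphere (x−x_i)² + (y−y_i)² + z² = d_i² (stations at z=0).
Subtracting the Station 1 sphere from Station 2 and Station 3: z² cancels, leaving linear equations in x and y:
371.0 x + 231.2 y = -6960.24
419.6 x − 189.4 y = 7727.94
Solving: x ≈ 2.800, y ≈ -34.598 km (keep extra digits for the depth step; rounded: 2.8, -34.6).
Then from the Station 1 sphere: z² = 156.34² − (x + 147.6)² − (y + 50.3)² with x = 2.800, y = -34.598, so z ≈ 39.692 ≈ 39.7 km.

x ≈ 2.8 km, y ≈ -34.6 km, depth ≈ 39.7 km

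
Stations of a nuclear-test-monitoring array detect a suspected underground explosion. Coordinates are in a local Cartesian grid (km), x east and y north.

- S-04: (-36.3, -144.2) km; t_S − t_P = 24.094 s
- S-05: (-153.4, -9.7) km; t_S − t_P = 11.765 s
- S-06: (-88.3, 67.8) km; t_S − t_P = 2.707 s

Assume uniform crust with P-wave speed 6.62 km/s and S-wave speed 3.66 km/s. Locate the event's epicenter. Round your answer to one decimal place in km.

x ≈ -76.9 km, y ≈ 48.8 km

Distance from S−P lag: d = Δt · v_P v_S / (v_P − v_S) = Δt · (6.62·3.66)/(6.62−3.66) ≈ 8.1855·Δt.
So d_S-04 = 197.22, d_S-05 = 96.30, d_S-06 = 22.16 km.
Circle about each station: (x + 36.3)² + (y + 144.2)² = 197.22²; (x + 153.4)² + (y + 9.7)² = 96.30²; (x + 88.3)² + (y − 67.8)² = 22.16².
Subtracting the S-04 equation from the S-05 and S-06 equations removes the quadratic terms:
-234.2 x + 269.0 y = 31136.36
-104.0 x + 424.0 y = 28687.06
Solving the 2×2 system: x ≈ -76.9, y ≈ 48.8 km.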